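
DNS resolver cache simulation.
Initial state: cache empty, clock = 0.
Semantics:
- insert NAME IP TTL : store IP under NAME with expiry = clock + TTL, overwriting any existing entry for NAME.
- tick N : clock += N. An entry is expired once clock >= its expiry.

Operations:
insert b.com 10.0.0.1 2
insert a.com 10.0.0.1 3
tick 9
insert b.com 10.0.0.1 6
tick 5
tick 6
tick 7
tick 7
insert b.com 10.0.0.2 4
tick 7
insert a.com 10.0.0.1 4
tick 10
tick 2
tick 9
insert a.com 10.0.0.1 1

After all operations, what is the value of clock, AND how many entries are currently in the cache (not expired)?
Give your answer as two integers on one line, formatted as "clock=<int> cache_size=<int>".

Op 1: insert b.com -> 10.0.0.1 (expiry=0+2=2). clock=0
Op 2: insert a.com -> 10.0.0.1 (expiry=0+3=3). clock=0
Op 3: tick 9 -> clock=9. purged={a.com,b.com}
Op 4: insert b.com -> 10.0.0.1 (expiry=9+6=15). clock=9
Op 5: tick 5 -> clock=14.
Op 6: tick 6 -> clock=20. purged={b.com}
Op 7: tick 7 -> clock=27.
Op 8: tick 7 -> clock=34.
Op 9: insert b.com -> 10.0.0.2 (expiry=34+4=38). clock=34
Op 10: tick 7 -> clock=41. purged={b.com}
Op 11: insert a.com -> 10.0.0.1 (expiry=41+4=45). clock=41
Op 12: tick 10 -> clock=51. purged={a.com}
Op 13: tick 2 -> clock=53.
Op 14: tick 9 -> clock=62.
Op 15: insert a.com -> 10.0.0.1 (expiry=62+1=63). clock=62
Final clock = 62
Final cache (unexpired): {a.com} -> size=1

Answer: clock=62 cache_size=1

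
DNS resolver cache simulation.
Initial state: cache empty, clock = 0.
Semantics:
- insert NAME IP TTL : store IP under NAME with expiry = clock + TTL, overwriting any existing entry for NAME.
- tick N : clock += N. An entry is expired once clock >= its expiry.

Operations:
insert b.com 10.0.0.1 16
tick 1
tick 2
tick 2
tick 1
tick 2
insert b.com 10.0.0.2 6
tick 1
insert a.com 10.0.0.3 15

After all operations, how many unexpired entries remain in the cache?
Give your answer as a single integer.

Answer: 2

Derivation:
Op 1: insert b.com -> 10.0.0.1 (expiry=0+16=16). clock=0
Op 2: tick 1 -> clock=1.
Op 3: tick 2 -> clock=3.
Op 4: tick 2 -> clock=5.
Op 5: tick 1 -> clock=6.
Op 6: tick 2 -> clock=8.
Op 7: insert b.com -> 10.0.0.2 (expiry=8+6=14). clock=8
Op 8: tick 1 -> clock=9.
Op 9: insert a.com -> 10.0.0.3 (expiry=9+15=24). clock=9
Final cache (unexpired): {a.com,b.com} -> size=2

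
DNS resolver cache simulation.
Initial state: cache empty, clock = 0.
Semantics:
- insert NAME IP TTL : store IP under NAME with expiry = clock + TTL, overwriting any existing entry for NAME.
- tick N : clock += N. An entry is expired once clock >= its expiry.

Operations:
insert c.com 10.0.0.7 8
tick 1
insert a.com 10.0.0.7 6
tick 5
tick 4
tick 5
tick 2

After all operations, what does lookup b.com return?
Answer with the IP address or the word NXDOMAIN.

Op 1: insert c.com -> 10.0.0.7 (expiry=0+8=8). clock=0
Op 2: tick 1 -> clock=1.
Op 3: insert a.com -> 10.0.0.7 (expiry=1+6=7). clock=1
Op 4: tick 5 -> clock=6.
Op 5: tick 4 -> clock=10. purged={a.com,c.com}
Op 6: tick 5 -> clock=15.
Op 7: tick 2 -> clock=17.
lookup b.com: not in cache (expired or never inserted)

Answer: NXDOMAIN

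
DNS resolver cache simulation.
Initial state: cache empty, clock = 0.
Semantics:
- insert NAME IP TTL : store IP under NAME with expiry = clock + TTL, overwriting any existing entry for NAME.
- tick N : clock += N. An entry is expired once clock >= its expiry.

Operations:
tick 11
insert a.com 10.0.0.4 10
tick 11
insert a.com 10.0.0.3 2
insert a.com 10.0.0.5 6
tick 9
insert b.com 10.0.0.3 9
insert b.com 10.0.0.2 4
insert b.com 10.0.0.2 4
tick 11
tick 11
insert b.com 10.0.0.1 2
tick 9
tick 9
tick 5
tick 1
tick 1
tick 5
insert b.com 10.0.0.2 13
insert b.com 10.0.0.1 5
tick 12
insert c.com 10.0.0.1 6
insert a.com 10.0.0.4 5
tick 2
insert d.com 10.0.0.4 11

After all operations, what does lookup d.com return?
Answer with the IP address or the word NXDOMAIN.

Op 1: tick 11 -> clock=11.
Op 2: insert a.com -> 10.0.0.4 (expiry=11+10=21). clock=11
Op 3: tick 11 -> clock=22. purged={a.com}
Op 4: insert a.com -> 10.0.0.3 (expiry=22+2=24). clock=22
Op 5: insert a.com -> 10.0.0.5 (expiry=22+6=28). clock=22
Op 6: tick 9 -> clock=31. purged={a.com}
Op 7: insert b.com -> 10.0.0.3 (expiry=31+9=40). clock=31
Op 8: insert b.com -> 10.0.0.2 (expiry=31+4=35). clock=31
Op 9: insert b.com -> 10.0.0.2 (expiry=31+4=35). clock=31
Op 10: tick 11 -> clock=42. purged={b.com}
Op 11: tick 11 -> clock=53.
Op 12: insert b.com -> 10.0.0.1 (expiry=53+2=55). clock=53
Op 13: tick 9 -> clock=62. purged={b.com}
Op 14: tick 9 -> clock=71.
Op 15: tick 5 -> clock=76.
Op 16: tick 1 -> clock=77.
Op 17: tick 1 -> clock=78.
Op 18: tick 5 -> clock=83.
Op 19: insert b.com -> 10.0.0.2 (expiry=83+13=96). clock=83
Op 20: insert b.com -> 10.0.0.1 (expiry=83+5=88). clock=83
Op 21: tick 12 -> clock=95. purged={b.com}
Op 22: insert c.com -> 10.0.0.1 (expiry=95+6=101). clock=95
Op 23: insert a.com -> 10.0.0.4 (expiry=95+5=100). clock=95
Op 24: tick 2 -> clock=97.
Op 25: insert d.com -> 10.0.0.4 (expiry=97+11=108). clock=97
lookup d.com: present, ip=10.0.0.4 expiry=108 > clock=97

Answer: 10.0.0.4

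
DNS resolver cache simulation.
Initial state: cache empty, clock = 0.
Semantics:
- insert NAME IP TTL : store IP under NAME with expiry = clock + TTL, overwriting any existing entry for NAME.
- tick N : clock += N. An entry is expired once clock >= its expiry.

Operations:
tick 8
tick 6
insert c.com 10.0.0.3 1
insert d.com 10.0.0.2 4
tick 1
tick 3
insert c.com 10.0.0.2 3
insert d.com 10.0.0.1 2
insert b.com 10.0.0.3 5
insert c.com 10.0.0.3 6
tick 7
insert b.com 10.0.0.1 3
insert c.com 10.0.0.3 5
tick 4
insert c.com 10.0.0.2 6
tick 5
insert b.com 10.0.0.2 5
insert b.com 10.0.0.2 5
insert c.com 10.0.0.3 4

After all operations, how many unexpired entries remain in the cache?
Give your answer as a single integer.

Op 1: tick 8 -> clock=8.
Op 2: tick 6 -> clock=14.
Op 3: insert c.com -> 10.0.0.3 (expiry=14+1=15). clock=14
Op 4: insert d.com -> 10.0.0.2 (expiry=14+4=18). clock=14
Op 5: tick 1 -> clock=15. purged={c.com}
Op 6: tick 3 -> clock=18. purged={d.com}
Op 7: insert c.com -> 10.0.0.2 (expiry=18+3=21). clock=18
Op 8: insert d.com -> 10.0.0.1 (expiry=18+2=20). clock=18
Op 9: insert b.com -> 10.0.0.3 (expiry=18+5=23). clock=18
Op 10: insert c.com -> 10.0.0.3 (expiry=18+6=24). clock=18
Op 11: tick 7 -> clock=25. purged={b.com,c.com,d.com}
Op 12: insert b.com -> 10.0.0.1 (expiry=25+3=28). clock=25
Op 13: insert c.com -> 10.0.0.3 (expiry=25+5=30). clock=25
Op 14: tick 4 -> clock=29. purged={b.com}
Op 15: insert c.com -> 10.0.0.2 (expiry=29+6=35). clock=29
Op 16: tick 5 -> clock=34.
Op 17: insert b.com -> 10.0.0.2 (expiry=34+5=39). clock=34
Op 18: insert b.com -> 10.0.0.2 (expiry=34+5=39). clock=34
Op 19: insert c.com -> 10.0.0.3 (expiry=34+4=38). clock=34
Final cache (unexpired): {b.com,c.com} -> size=2

Answer: 2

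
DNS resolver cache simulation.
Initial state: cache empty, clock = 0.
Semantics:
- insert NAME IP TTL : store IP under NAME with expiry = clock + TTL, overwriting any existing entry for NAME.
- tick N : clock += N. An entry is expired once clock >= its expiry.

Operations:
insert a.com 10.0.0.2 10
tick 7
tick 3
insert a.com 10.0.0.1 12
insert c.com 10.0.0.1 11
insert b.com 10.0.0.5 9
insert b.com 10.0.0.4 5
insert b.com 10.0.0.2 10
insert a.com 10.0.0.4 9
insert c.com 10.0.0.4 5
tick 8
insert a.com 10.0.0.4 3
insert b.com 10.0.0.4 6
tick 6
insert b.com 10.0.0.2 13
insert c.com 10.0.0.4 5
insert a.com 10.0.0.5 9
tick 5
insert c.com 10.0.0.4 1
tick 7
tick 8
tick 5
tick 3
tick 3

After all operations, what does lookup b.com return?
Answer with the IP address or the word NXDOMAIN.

Op 1: insert a.com -> 10.0.0.2 (expiry=0+10=10). clock=0
Op 2: tick 7 -> clock=7.
Op 3: tick 3 -> clock=10. purged={a.com}
Op 4: insert a.com -> 10.0.0.1 (expiry=10+12=22). clock=10
Op 5: insert c.com -> 10.0.0.1 (expiry=10+11=21). clock=10
Op 6: insert b.com -> 10.0.0.5 (expiry=10+9=19). clock=10
Op 7: insert b.com -> 10.0.0.4 (expiry=10+5=15). clock=10
Op 8: insert b.com -> 10.0.0.2 (expiry=10+10=20). clock=10
Op 9: insert a.com -> 10.0.0.4 (expiry=10+9=19). clock=10
Op 10: insert c.com -> 10.0.0.4 (expiry=10+5=15). clock=10
Op 11: tick 8 -> clock=18. purged={c.com}
Op 12: insert a.com -> 10.0.0.4 (expiry=18+3=21). clock=18
Op 13: insert b.com -> 10.0.0.4 (expiry=18+6=24). clock=18
Op 14: tick 6 -> clock=24. purged={a.com,b.com}
Op 15: insert b.com -> 10.0.0.2 (expiry=24+13=37). clock=24
Op 16: insert c.com -> 10.0.0.4 (expiry=24+5=29). clock=24
Op 17: insert a.com -> 10.0.0.5 (expiry=24+9=33). clock=24
Op 18: tick 5 -> clock=29. purged={c.com}
Op 19: insert c.com -> 10.0.0.4 (expiry=29+1=30). clock=29
Op 20: tick 7 -> clock=36. purged={a.com,c.com}
Op 21: tick 8 -> clock=44. purged={b.com}
Op 22: tick 5 -> clock=49.
Op 23: tick 3 -> clock=52.
Op 24: tick 3 -> clock=55.
lookup b.com: not in cache (expired or never inserted)

Answer: NXDOMAIN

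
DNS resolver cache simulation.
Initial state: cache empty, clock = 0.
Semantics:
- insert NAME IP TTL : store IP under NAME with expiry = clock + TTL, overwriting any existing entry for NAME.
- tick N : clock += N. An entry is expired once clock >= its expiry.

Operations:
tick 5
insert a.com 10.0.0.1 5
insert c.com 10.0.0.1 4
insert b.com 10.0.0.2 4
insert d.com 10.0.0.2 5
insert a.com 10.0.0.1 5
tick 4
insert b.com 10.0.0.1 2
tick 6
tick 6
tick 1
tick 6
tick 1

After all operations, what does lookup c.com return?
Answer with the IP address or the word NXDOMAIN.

Op 1: tick 5 -> clock=5.
Op 2: insert a.com -> 10.0.0.1 (expiry=5+5=10). clock=5
Op 3: insert c.com -> 10.0.0.1 (expiry=5+4=9). clock=5
Op 4: insert b.com -> 10.0.0.2 (expiry=5+4=9). clock=5
Op 5: insert d.com -> 10.0.0.2 (expiry=5+5=10). clock=5
Op 6: insert a.com -> 10.0.0.1 (expiry=5+5=10). clock=5
Op 7: tick 4 -> clock=9. purged={b.com,c.com}
Op 8: insert b.com -> 10.0.0.1 (expiry=9+2=11). clock=9
Op 9: tick 6 -> clock=15. purged={a.com,b.com,d.com}
Op 10: tick 6 -> clock=21.
Op 11: tick 1 -> clock=22.
Op 12: tick 6 -> clock=28.
Op 13: tick 1 -> clock=29.
lookup c.com: not in cache (expired or never inserted)

Answer: NXDOMAIN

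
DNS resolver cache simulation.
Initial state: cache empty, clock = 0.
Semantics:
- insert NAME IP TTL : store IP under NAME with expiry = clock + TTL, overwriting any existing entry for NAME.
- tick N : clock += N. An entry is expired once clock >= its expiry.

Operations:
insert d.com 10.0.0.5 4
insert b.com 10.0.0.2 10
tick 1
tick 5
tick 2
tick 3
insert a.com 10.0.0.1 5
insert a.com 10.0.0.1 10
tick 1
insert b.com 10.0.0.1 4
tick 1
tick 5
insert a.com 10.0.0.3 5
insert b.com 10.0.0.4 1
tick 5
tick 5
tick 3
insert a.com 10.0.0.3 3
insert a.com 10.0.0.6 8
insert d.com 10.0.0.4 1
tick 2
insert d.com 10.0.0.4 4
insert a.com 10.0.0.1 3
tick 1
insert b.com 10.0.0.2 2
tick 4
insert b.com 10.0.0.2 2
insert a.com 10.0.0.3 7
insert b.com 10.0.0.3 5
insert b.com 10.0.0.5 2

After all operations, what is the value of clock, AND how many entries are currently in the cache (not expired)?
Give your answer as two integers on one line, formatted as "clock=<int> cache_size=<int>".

Op 1: insert d.com -> 10.0.0.5 (expiry=0+4=4). clock=0
Op 2: insert b.com -> 10.0.0.2 (expiry=0+10=10). clock=0
Op 3: tick 1 -> clock=1.
Op 4: tick 5 -> clock=6. purged={d.com}
Op 5: tick 2 -> clock=8.
Op 6: tick 3 -> clock=11. purged={b.com}
Op 7: insert a.com -> 10.0.0.1 (expiry=11+5=16). clock=11
Op 8: insert a.com -> 10.0.0.1 (expiry=11+10=21). clock=11
Op 9: tick 1 -> clock=12.
Op 10: insert b.com -> 10.0.0.1 (expiry=12+4=16). clock=12
Op 11: tick 1 -> clock=13.
Op 12: tick 5 -> clock=18. purged={b.com}
Op 13: insert a.com -> 10.0.0.3 (expiry=18+5=23). clock=18
Op 14: insert b.com -> 10.0.0.4 (expiry=18+1=19). clock=18
Op 15: tick 5 -> clock=23. purged={a.com,b.com}
Op 16: tick 5 -> clock=28.
Op 17: tick 3 -> clock=31.
Op 18: insert a.com -> 10.0.0.3 (expiry=31+3=34). clock=31
Op 19: insert a.com -> 10.0.0.6 (expiry=31+8=39). clock=31
Op 20: insert d.com -> 10.0.0.4 (expiry=31+1=32). clock=31
Op 21: tick 2 -> clock=33. purged={d.com}
Op 22: insert d.com -> 10.0.0.4 (expiry=33+4=37). clock=33
Op 23: insert a.com -> 10.0.0.1 (expiry=33+3=36). clock=33
Op 24: tick 1 -> clock=34.
Op 25: insert b.com -> 10.0.0.2 (expiry=34+2=36). clock=34
Op 26: tick 4 -> clock=38. purged={a.com,b.com,d.com}
Op 27: insert b.com -> 10.0.0.2 (expiry=38+2=40). clock=38
Op 28: insert a.com -> 10.0.0.3 (expiry=38+7=45). clock=38
Op 29: insert b.com -> 10.0.0.3 (expiry=38+5=43). clock=38
Op 30: insert b.com -> 10.0.0.5 (expiry=38+2=40). clock=38
Final clock = 38
Final cache (unexpired): {a.com,b.com} -> size=2

Answer: clock=38 cache_size=2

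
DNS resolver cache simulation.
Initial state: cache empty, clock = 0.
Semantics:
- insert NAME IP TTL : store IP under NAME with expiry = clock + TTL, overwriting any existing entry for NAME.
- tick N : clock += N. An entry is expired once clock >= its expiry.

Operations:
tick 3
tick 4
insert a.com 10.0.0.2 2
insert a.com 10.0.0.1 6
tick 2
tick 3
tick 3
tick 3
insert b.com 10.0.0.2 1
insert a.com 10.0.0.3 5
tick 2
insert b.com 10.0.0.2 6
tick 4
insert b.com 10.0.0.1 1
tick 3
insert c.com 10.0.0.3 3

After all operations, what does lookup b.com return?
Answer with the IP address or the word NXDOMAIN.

Op 1: tick 3 -> clock=3.
Op 2: tick 4 -> clock=7.
Op 3: insert a.com -> 10.0.0.2 (expiry=7+2=9). clock=7
Op 4: insert a.com -> 10.0.0.1 (expiry=7+6=13). clock=7
Op 5: tick 2 -> clock=9.
Op 6: tick 3 -> clock=12.
Op 7: tick 3 -> clock=15. purged={a.com}
Op 8: tick 3 -> clock=18.
Op 9: insert b.com -> 10.0.0.2 (expiry=18+1=19). clock=18
Op 10: insert a.com -> 10.0.0.3 (expiry=18+5=23). clock=18
Op 11: tick 2 -> clock=20. purged={b.com}
Op 12: insert b.com -> 10.0.0.2 (expiry=20+6=26). clock=20
Op 13: tick 4 -> clock=24. purged={a.com}
Op 14: insert b.com -> 10.0.0.1 (expiry=24+1=25). clock=24
Op 15: tick 3 -> clock=27. purged={b.com}
Op 16: insert c.com -> 10.0.0.3 (expiry=27+3=30). clock=27
lookup b.com: not in cache (expired or never inserted)

Answer: NXDOMAIN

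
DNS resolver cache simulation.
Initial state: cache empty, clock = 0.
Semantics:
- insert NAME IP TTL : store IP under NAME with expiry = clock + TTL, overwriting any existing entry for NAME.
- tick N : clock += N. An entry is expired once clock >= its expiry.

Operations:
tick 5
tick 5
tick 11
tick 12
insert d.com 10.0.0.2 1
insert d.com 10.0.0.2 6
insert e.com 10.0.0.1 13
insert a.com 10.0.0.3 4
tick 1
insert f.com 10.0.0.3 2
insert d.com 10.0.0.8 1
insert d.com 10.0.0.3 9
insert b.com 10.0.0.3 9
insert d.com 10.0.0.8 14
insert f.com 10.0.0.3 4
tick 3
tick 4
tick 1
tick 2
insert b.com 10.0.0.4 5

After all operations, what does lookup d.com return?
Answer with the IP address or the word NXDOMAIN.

Answer: 10.0.0.8

Derivation:
Op 1: tick 5 -> clock=5.
Op 2: tick 5 -> clock=10.
Op 3: tick 11 -> clock=21.
Op 4: tick 12 -> clock=33.
Op 5: insert d.com -> 10.0.0.2 (expiry=33+1=34). clock=33
Op 6: insert d.com -> 10.0.0.2 (expiry=33+6=39). clock=33
Op 7: insert e.com -> 10.0.0.1 (expiry=33+13=46). clock=33
Op 8: insert a.com -> 10.0.0.3 (expiry=33+4=37). clock=33
Op 9: tick 1 -> clock=34.
Op 10: insert f.com -> 10.0.0.3 (expiry=34+2=36). clock=34
Op 11: insert d.com -> 10.0.0.8 (expiry=34+1=35). clock=34
Op 12: insert d.com -> 10.0.0.3 (expiry=34+9=43). clock=34
Op 13: insert b.com -> 10.0.0.3 (expiry=34+9=43). clock=34
Op 14: insert d.com -> 10.0.0.8 (expiry=34+14=48). clock=34
Op 15: insert f.com -> 10.0.0.3 (expiry=34+4=38). clock=34
Op 16: tick 3 -> clock=37. purged={a.com}
Op 17: tick 4 -> clock=41. purged={f.com}
Op 18: tick 1 -> clock=42.
Op 19: tick 2 -> clock=44. purged={b.com}
Op 20: insert b.com -> 10.0.0.4 (expiry=44+5=49). clock=44
lookup d.com: present, ip=10.0.0.8 expiry=48 > clock=44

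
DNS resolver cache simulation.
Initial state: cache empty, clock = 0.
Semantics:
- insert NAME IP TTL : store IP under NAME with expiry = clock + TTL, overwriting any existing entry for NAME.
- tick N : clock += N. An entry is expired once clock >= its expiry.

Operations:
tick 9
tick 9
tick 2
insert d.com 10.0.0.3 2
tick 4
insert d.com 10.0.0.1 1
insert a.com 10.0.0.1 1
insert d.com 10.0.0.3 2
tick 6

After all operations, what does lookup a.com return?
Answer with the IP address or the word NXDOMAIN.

Answer: NXDOMAIN

Derivation:
Op 1: tick 9 -> clock=9.
Op 2: tick 9 -> clock=18.
Op 3: tick 2 -> clock=20.
Op 4: insert d.com -> 10.0.0.3 (expiry=20+2=22). clock=20
Op 5: tick 4 -> clock=24. purged={d.com}
Op 6: insert d.com -> 10.0.0.1 (expiry=24+1=25). clock=24
Op 7: insert a.com -> 10.0.0.1 (expiry=24+1=25). clock=24
Op 8: insert d.com -> 10.0.0.3 (expiry=24+2=26). clock=24
Op 9: tick 6 -> clock=30. purged={a.com,d.com}
lookup a.com: not in cache (expired or never inserted)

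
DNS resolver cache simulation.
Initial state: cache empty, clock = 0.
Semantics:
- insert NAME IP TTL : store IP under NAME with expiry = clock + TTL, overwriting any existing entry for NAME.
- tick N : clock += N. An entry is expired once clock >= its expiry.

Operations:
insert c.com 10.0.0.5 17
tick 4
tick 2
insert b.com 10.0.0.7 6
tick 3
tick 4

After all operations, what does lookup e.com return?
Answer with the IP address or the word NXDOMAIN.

Op 1: insert c.com -> 10.0.0.5 (expiry=0+17=17). clock=0
Op 2: tick 4 -> clock=4.
Op 3: tick 2 -> clock=6.
Op 4: insert b.com -> 10.0.0.7 (expiry=6+6=12). clock=6
Op 5: tick 3 -> clock=9.
Op 6: tick 4 -> clock=13. purged={b.com}
lookup e.com: not in cache (expired or never inserted)

Answer: NXDOMAIN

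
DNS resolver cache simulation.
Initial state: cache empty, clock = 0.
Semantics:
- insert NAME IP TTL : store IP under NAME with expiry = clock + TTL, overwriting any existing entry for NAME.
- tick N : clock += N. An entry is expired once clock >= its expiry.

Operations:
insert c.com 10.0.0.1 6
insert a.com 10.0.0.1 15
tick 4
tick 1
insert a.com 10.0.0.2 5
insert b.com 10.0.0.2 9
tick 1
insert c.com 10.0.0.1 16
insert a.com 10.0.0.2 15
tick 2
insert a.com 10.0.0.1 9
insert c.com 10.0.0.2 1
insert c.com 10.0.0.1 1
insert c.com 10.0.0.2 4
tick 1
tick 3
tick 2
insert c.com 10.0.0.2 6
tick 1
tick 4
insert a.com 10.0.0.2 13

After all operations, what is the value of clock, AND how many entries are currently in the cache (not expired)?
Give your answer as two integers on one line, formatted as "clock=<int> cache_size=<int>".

Answer: clock=19 cache_size=2

Derivation:
Op 1: insert c.com -> 10.0.0.1 (expiry=0+6=6). clock=0
Op 2: insert a.com -> 10.0.0.1 (expiry=0+15=15). clock=0
Op 3: tick 4 -> clock=4.
Op 4: tick 1 -> clock=5.
Op 5: insert a.com -> 10.0.0.2 (expiry=5+5=10). clock=5
Op 6: insert b.com -> 10.0.0.2 (expiry=5+9=14). clock=5
Op 7: tick 1 -> clock=6. purged={c.com}
Op 8: insert c.com -> 10.0.0.1 (expiry=6+16=22). clock=6
Op 9: insert a.com -> 10.0.0.2 (expiry=6+15=21). clock=6
Op 10: tick 2 -> clock=8.
Op 11: insert a.com -> 10.0.0.1 (expiry=8+9=17). clock=8
Op 12: insert c.com -> 10.0.0.2 (expiry=8+1=9). clock=8
Op 13: insert c.com -> 10.0.0.1 (expiry=8+1=9). clock=8
Op 14: insert c.com -> 10.0.0.2 (expiry=8+4=12). clock=8
Op 15: tick 1 -> clock=9.
Op 16: tick 3 -> clock=12. purged={c.com}
Op 17: tick 2 -> clock=14. purged={b.com}
Op 18: insert c.com -> 10.0.0.2 (expiry=14+6=20). clock=14
Op 19: tick 1 -> clock=15.
Op 20: tick 4 -> clock=19. purged={a.com}
Op 21: insert a.com -> 10.0.0.2 (expiry=19+13=32). clock=19
Final clock = 19
Final cache (unexpired): {a.com,c.com} -> size=2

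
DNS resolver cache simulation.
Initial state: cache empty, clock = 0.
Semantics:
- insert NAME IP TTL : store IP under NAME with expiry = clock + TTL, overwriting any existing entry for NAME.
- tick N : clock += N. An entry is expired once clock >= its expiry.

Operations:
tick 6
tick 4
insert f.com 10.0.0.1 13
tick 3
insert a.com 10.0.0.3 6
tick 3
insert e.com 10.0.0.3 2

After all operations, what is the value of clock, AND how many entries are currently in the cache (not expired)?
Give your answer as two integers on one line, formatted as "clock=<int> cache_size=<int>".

Answer: clock=16 cache_size=3

Derivation:
Op 1: tick 6 -> clock=6.
Op 2: tick 4 -> clock=10.
Op 3: insert f.com -> 10.0.0.1 (expiry=10+13=23). clock=10
Op 4: tick 3 -> clock=13.
Op 5: insert a.com -> 10.0.0.3 (expiry=13+6=19). clock=13
Op 6: tick 3 -> clock=16.
Op 7: insert e.com -> 10.0.0.3 (expiry=16+2=18). clock=16
Final clock = 16
Final cache (unexpired): {a.com,e.com,f.com} -> size=3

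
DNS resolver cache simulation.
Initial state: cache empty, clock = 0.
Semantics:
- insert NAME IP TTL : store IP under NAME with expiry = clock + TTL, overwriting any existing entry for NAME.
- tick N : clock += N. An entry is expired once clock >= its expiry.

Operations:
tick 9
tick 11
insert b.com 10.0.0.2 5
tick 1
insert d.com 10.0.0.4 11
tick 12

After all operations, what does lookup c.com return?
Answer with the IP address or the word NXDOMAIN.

Op 1: tick 9 -> clock=9.
Op 2: tick 11 -> clock=20.
Op 3: insert b.com -> 10.0.0.2 (expiry=20+5=25). clock=20
Op 4: tick 1 -> clock=21.
Op 5: insert d.com -> 10.0.0.4 (expiry=21+11=32). clock=21
Op 6: tick 12 -> clock=33. purged={b.com,d.com}
lookup c.com: not in cache (expired or never inserted)

Answer: NXDOMAIN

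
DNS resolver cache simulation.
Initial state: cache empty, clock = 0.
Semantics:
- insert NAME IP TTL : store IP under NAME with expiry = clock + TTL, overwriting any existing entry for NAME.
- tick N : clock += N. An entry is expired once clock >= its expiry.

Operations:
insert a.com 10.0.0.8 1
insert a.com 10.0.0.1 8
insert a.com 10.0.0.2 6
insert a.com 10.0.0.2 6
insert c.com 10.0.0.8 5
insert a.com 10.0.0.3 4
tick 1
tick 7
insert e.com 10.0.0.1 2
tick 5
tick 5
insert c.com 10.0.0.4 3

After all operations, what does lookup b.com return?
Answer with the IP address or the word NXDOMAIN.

Answer: NXDOMAIN

Derivation:
Op 1: insert a.com -> 10.0.0.8 (expiry=0+1=1). clock=0
Op 2: insert a.com -> 10.0.0.1 (expiry=0+8=8). clock=0
Op 3: insert a.com -> 10.0.0.2 (expiry=0+6=6). clock=0
Op 4: insert a.com -> 10.0.0.2 (expiry=0+6=6). clock=0
Op 5: insert c.com -> 10.0.0.8 (expiry=0+5=5). clock=0
Op 6: insert a.com -> 10.0.0.3 (expiry=0+4=4). clock=0
Op 7: tick 1 -> clock=1.
Op 8: tick 7 -> clock=8. purged={a.com,c.com}
Op 9: insert e.com -> 10.0.0.1 (expiry=8+2=10). clock=8
Op 10: tick 5 -> clock=13. purged={e.com}
Op 11: tick 5 -> clock=18.
Op 12: insert c.com -> 10.0.0.4 (expiry=18+3=21). clock=18
lookup b.com: not in cache (expired or never inserted)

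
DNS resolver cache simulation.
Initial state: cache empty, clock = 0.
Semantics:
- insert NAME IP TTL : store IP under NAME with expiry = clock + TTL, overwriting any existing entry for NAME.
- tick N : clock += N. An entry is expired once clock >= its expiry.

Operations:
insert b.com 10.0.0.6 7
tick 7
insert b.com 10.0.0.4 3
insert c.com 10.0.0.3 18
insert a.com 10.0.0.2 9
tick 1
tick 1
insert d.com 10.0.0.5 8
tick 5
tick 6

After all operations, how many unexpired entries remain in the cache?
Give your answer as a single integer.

Answer: 1

Derivation:
Op 1: insert b.com -> 10.0.0.6 (expiry=0+7=7). clock=0
Op 2: tick 7 -> clock=7. purged={b.com}
Op 3: insert b.com -> 10.0.0.4 (expiry=7+3=10). clock=7
Op 4: insert c.com -> 10.0.0.3 (expiry=7+18=25). clock=7
Op 5: insert a.com -> 10.0.0.2 (expiry=7+9=16). clock=7
Op 6: tick 1 -> clock=8.
Op 7: tick 1 -> clock=9.
Op 8: insert d.com -> 10.0.0.5 (expiry=9+8=17). clock=9
Op 9: tick 5 -> clock=14. purged={b.com}
Op 10: tick 6 -> clock=20. purged={a.com,d.com}
Final cache (unexpired): {c.com} -> size=1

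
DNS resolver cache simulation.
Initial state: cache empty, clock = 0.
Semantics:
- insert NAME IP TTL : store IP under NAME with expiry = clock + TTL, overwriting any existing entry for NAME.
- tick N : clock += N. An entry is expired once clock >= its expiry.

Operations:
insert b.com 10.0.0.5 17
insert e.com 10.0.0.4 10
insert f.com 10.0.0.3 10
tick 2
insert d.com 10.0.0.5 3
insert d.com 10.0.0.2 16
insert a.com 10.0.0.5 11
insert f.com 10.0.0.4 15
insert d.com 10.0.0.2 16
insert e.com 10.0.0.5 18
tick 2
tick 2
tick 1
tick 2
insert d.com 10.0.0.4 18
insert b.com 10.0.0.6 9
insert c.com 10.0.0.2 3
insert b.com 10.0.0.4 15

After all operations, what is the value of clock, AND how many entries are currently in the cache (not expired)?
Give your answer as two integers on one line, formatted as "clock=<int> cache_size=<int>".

Answer: clock=9 cache_size=6

Derivation:
Op 1: insert b.com -> 10.0.0.5 (expiry=0+17=17). clock=0
Op 2: insert e.com -> 10.0.0.4 (expiry=0+10=10). clock=0
Op 3: insert f.com -> 10.0.0.3 (expiry=0+10=10). clock=0
Op 4: tick 2 -> clock=2.
Op 5: insert d.com -> 10.0.0.5 (expiry=2+3=5). clock=2
Op 6: insert d.com -> 10.0.0.2 (expiry=2+16=18). clock=2
Op 7: insert a.com -> 10.0.0.5 (expiry=2+11=13). clock=2
Op 8: insert f.com -> 10.0.0.4 (expiry=2+15=17). clock=2
Op 9: insert d.com -> 10.0.0.2 (expiry=2+16=18). clock=2
Op 10: insert e.com -> 10.0.0.5 (expiry=2+18=20). clock=2
Op 11: tick 2 -> clock=4.
Op 12: tick 2 -> clock=6.
Op 13: tick 1 -> clock=7.
Op 14: tick 2 -> clock=9.
Op 15: insert d.com -> 10.0.0.4 (expiry=9+18=27). clock=9
Op 16: insert b.com -> 10.0.0.6 (expiry=9+9=18). clock=9
Op 17: insert c.com -> 10.0.0.2 (expiry=9+3=12). clock=9
Op 18: insert b.com -> 10.0.0.4 (expiry=9+15=24). clock=9
Final clock = 9
Final cache (unexpired): {a.com,b.com,c.com,d.com,e.com,f.com} -> size=6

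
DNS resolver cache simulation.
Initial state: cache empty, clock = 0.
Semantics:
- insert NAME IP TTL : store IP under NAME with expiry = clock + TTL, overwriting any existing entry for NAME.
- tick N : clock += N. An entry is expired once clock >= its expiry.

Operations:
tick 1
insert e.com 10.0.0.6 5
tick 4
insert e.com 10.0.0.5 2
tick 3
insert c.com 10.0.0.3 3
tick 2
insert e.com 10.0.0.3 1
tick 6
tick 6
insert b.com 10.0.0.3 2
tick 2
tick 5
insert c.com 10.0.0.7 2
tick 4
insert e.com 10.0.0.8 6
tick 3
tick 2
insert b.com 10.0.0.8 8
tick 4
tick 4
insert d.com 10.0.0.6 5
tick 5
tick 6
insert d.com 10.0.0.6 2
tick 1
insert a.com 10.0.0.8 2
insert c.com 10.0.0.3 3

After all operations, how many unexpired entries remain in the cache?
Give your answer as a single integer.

Answer: 3

Derivation:
Op 1: tick 1 -> clock=1.
Op 2: insert e.com -> 10.0.0.6 (expiry=1+5=6). clock=1
Op 3: tick 4 -> clock=5.
Op 4: insert e.com -> 10.0.0.5 (expiry=5+2=7). clock=5
Op 5: tick 3 -> clock=8. purged={e.com}
Op 6: insert c.com -> 10.0.0.3 (expiry=8+3=11). clock=8
Op 7: tick 2 -> clock=10.
Op 8: insert e.com -> 10.0.0.3 (expiry=10+1=11). clock=10
Op 9: tick 6 -> clock=16. purged={c.com,e.com}
Op 10: tick 6 -> clock=22.
Op 11: insert b.com -> 10.0.0.3 (expiry=22+2=24). clock=22
Op 12: tick 2 -> clock=24. purged={b.com}
Op 13: tick 5 -> clock=29.
Op 14: insert c.com -> 10.0.0.7 (expiry=29+2=31). clock=29
Op 15: tick 4 -> clock=33. purged={c.com}
Op 16: insert e.com -> 10.0.0.8 (expiry=33+6=39). clock=33
Op 17: tick 3 -> clock=36.
Op 18: tick 2 -> clock=38.
Op 19: insert b.com -> 10.0.0.8 (expiry=38+8=46). clock=38
Op 20: tick 4 -> clock=42. purged={e.com}
Op 21: tick 4 -> clock=46. purged={b.com}
Op 22: insert d.com -> 10.0.0.6 (expiry=46+5=51). clock=46
Op 23: tick 5 -> clock=51. purged={d.com}
Op 24: tick 6 -> clock=57.
Op 25: insert d.com -> 10.0.0.6 (expiry=57+2=59). clock=57
Op 26: tick 1 -> clock=58.
Op 27: insert a.com -> 10.0.0.8 (expiry=58+2=60). clock=58
Op 28: insert c.com -> 10.0.0.3 (expiry=58+3=61). clock=58
Final cache (unexpired): {a.com,c.com,d.com} -> size=3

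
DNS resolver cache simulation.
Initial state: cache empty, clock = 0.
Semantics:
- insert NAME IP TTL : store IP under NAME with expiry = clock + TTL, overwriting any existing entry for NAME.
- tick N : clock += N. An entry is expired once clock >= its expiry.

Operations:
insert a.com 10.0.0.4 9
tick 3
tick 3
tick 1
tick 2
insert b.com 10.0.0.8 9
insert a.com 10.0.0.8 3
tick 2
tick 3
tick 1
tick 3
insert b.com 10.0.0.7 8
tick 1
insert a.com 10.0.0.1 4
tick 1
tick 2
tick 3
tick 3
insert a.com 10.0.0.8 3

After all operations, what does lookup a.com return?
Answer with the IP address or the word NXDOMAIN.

Op 1: insert a.com -> 10.0.0.4 (expiry=0+9=9). clock=0
Op 2: tick 3 -> clock=3.
Op 3: tick 3 -> clock=6.
Op 4: tick 1 -> clock=7.
Op 5: tick 2 -> clock=9. purged={a.com}
Op 6: insert b.com -> 10.0.0.8 (expiry=9+9=18). clock=9
Op 7: insert a.com -> 10.0.0.8 (expiry=9+3=12). clock=9
Op 8: tick 2 -> clock=11.
Op 9: tick 3 -> clock=14. purged={a.com}
Op 10: tick 1 -> clock=15.
Op 11: tick 3 -> clock=18. purged={b.com}
Op 12: insert b.com -> 10.0.0.7 (expiry=18+8=26). clock=18
Op 13: tick 1 -> clock=19.
Op 14: insert a.com -> 10.0.0.1 (expiry=19+4=23). clock=19
Op 15: tick 1 -> clock=20.
Op 16: tick 2 -> clock=22.
Op 17: tick 3 -> clock=25. purged={a.com}
Op 18: tick 3 -> clock=28. purged={b.com}
Op 19: insert a.com -> 10.0.0.8 (expiry=28+3=31). clock=28
lookup a.com: present, ip=10.0.0.8 expiry=31 > clock=28

Answer: 10.0.0.8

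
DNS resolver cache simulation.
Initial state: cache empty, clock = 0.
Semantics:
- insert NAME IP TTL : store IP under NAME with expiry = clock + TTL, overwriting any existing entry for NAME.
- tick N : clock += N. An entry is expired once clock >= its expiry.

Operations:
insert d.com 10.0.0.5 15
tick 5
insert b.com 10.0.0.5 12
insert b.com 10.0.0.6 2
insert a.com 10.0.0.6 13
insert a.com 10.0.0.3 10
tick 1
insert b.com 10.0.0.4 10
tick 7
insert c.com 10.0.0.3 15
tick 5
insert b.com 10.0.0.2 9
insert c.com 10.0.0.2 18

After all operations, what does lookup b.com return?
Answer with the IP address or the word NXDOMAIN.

Answer: 10.0.0.2

Derivation:
Op 1: insert d.com -> 10.0.0.5 (expiry=0+15=15). clock=0
Op 2: tick 5 -> clock=5.
Op 3: insert b.com -> 10.0.0.5 (expiry=5+12=17). clock=5
Op 4: insert b.com -> 10.0.0.6 (expiry=5+2=7). clock=5
Op 5: insert a.com -> 10.0.0.6 (expiry=5+13=18). clock=5
Op 6: insert a.com -> 10.0.0.3 (expiry=5+10=15). clock=5
Op 7: tick 1 -> clock=6.
Op 8: insert b.com -> 10.0.0.4 (expiry=6+10=16). clock=6
Op 9: tick 7 -> clock=13.
Op 10: insert c.com -> 10.0.0.3 (expiry=13+15=28). clock=13
Op 11: tick 5 -> clock=18. purged={a.com,b.com,d.com}
Op 12: insert b.com -> 10.0.0.2 (expiry=18+9=27). clock=18
Op 13: insert c.com -> 10.0.0.2 (expiry=18+18=36). clock=18
lookup b.com: present, ip=10.0.0.2 expiry=27 > clock=18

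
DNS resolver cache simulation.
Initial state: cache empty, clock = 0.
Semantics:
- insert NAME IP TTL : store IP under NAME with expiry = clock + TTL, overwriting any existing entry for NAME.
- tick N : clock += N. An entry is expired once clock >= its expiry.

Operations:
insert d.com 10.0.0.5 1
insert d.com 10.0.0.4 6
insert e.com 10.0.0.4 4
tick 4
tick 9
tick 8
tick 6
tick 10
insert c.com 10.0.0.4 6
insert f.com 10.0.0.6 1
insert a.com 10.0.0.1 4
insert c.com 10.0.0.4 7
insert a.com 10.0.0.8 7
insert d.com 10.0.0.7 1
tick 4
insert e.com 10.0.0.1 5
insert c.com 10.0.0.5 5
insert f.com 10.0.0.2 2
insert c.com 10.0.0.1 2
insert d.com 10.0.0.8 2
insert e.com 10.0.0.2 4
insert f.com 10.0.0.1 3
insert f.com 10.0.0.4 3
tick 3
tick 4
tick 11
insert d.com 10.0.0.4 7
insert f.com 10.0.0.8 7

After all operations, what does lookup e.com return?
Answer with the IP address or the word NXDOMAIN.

Answer: NXDOMAIN

Derivation:
Op 1: insert d.com -> 10.0.0.5 (expiry=0+1=1). clock=0
Op 2: insert d.com -> 10.0.0.4 (expiry=0+6=6). clock=0
Op 3: insert e.com -> 10.0.0.4 (expiry=0+4=4). clock=0
Op 4: tick 4 -> clock=4. purged={e.com}
Op 5: tick 9 -> clock=13. purged={d.com}
Op 6: tick 8 -> clock=21.
Op 7: tick 6 -> clock=27.
Op 8: tick 10 -> clock=37.
Op 9: insert c.com -> 10.0.0.4 (expiry=37+6=43). clock=37
Op 10: insert f.com -> 10.0.0.6 (expiry=37+1=38). clock=37
Op 11: insert a.com -> 10.0.0.1 (expiry=37+4=41). clock=37
Op 12: insert c.com -> 10.0.0.4 (expiry=37+7=44). clock=37
Op 13: insert a.com -> 10.0.0.8 (expiry=37+7=44). clock=37
Op 14: insert d.com -> 10.0.0.7 (expiry=37+1=38). clock=37
Op 15: tick 4 -> clock=41. purged={d.com,f.com}
Op 16: insert e.com -> 10.0.0.1 (expiry=41+5=46). clock=41
Op 17: insert c.com -> 10.0.0.5 (expiry=41+5=46). clock=41
Op 18: insert f.com -> 10.0.0.2 (expiry=41+2=43). clock=41
Op 19: insert c.com -> 10.0.0.1 (expiry=41+2=43). clock=41
Op 20: insert d.com -> 10.0.0.8 (expiry=41+2=43). clock=41
Op 21: insert e.com -> 10.0.0.2 (expiry=41+4=45). clock=41
Op 22: insert f.com -> 10.0.0.1 (expiry=41+3=44). clock=41
Op 23: insert f.com -> 10.0.0.4 (expiry=41+3=44). clock=41
Op 24: tick 3 -> clock=44. purged={a.com,c.com,d.com,f.com}
Op 25: tick 4 -> clock=48. purged={e.com}
Op 26: tick 11 -> clock=59.
Op 27: insert d.com -> 10.0.0.4 (expiry=59+7=66). clock=59
Op 28: insert f.com -> 10.0.0.8 (expiry=59+7=66). clock=59
lookup e.com: not in cache (expired or never inserted)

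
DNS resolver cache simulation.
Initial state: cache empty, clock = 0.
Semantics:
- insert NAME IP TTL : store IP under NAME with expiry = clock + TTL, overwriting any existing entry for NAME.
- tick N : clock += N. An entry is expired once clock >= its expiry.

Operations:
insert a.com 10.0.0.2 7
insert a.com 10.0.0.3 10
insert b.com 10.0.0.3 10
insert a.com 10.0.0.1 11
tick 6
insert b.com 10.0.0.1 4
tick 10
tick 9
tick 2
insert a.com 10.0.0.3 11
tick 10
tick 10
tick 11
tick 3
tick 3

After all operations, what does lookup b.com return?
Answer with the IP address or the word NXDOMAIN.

Op 1: insert a.com -> 10.0.0.2 (expiry=0+7=7). clock=0
Op 2: insert a.com -> 10.0.0.3 (expiry=0+10=10). clock=0
Op 3: insert b.com -> 10.0.0.3 (expiry=0+10=10). clock=0
Op 4: insert a.com -> 10.0.0.1 (expiry=0+11=11). clock=0
Op 5: tick 6 -> clock=6.
Op 6: insert b.com -> 10.0.0.1 (expiry=6+4=10). clock=6
Op 7: tick 10 -> clock=16. purged={a.com,b.com}
Op 8: tick 9 -> clock=25.
Op 9: tick 2 -> clock=27.
Op 10: insert a.com -> 10.0.0.3 (expiry=27+11=38). clock=27
Op 11: tick 10 -> clock=37.
Op 12: tick 10 -> clock=47. purged={a.com}
Op 13: tick 11 -> clock=58.
Op 14: tick 3 -> clock=61.
Op 15: tick 3 -> clock=64.
lookup b.com: not in cache (expired or never inserted)

Answer: NXDOMAIN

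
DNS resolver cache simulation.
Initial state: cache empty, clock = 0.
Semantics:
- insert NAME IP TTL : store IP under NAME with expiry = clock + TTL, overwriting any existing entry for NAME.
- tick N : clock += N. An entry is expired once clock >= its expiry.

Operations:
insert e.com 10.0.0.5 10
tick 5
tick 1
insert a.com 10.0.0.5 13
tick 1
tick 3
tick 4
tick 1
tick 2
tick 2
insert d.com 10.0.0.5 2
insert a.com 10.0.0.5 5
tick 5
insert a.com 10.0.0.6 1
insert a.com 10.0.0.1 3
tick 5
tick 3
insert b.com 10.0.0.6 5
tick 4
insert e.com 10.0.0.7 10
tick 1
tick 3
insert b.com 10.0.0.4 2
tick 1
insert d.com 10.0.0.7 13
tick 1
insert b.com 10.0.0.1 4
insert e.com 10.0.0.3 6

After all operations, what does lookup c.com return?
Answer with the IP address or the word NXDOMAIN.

Op 1: insert e.com -> 10.0.0.5 (expiry=0+10=10). clock=0
Op 2: tick 5 -> clock=5.
Op 3: tick 1 -> clock=6.
Op 4: insert a.com -> 10.0.0.5 (expiry=6+13=19). clock=6
Op 5: tick 1 -> clock=7.
Op 6: tick 3 -> clock=10. purged={e.com}
Op 7: tick 4 -> clock=14.
Op 8: tick 1 -> clock=15.
Op 9: tick 2 -> clock=17.
Op 10: tick 2 -> clock=19. purged={a.com}
Op 11: insert d.com -> 10.0.0.5 (expiry=19+2=21). clock=19
Op 12: insert a.com -> 10.0.0.5 (expiry=19+5=24). clock=19
Op 13: tick 5 -> clock=24. purged={a.com,d.com}
Op 14: insert a.com -> 10.0.0.6 (expiry=24+1=25). clock=24
Op 15: insert a.com -> 10.0.0.1 (expiry=24+3=27). clock=24
Op 16: tick 5 -> clock=29. purged={a.com}
Op 17: tick 3 -> clock=32.
Op 18: insert b.com -> 10.0.0.6 (expiry=32+5=37). clock=32
Op 19: tick 4 -> clock=36.
Op 20: insert e.com -> 10.0.0.7 (expiry=36+10=46). clock=36
Op 21: tick 1 -> clock=37. purged={b.com}
Op 22: tick 3 -> clock=40.
Op 23: insert b.com -> 10.0.0.4 (expiry=40+2=42). clock=40
Op 24: tick 1 -> clock=41.
Op 25: insert d.com -> 10.0.0.7 (expiry=41+13=54). clock=41
Op 26: tick 1 -> clock=42. purged={b.com}
Op 27: insert b.com -> 10.0.0.1 (expiry=42+4=46). clock=42
Op 28: insert e.com -> 10.0.0.3 (expiry=42+6=48). clock=42
lookup c.com: not in cache (expired or never inserted)

Answer: NXDOMAIN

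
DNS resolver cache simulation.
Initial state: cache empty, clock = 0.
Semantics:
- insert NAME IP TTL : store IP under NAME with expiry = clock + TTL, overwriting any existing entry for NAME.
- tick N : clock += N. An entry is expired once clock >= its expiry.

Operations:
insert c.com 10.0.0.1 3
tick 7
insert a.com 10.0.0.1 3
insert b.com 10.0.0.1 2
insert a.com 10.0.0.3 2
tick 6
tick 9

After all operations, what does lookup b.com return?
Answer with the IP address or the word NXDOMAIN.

Op 1: insert c.com -> 10.0.0.1 (expiry=0+3=3). clock=0
Op 2: tick 7 -> clock=7. purged={c.com}
Op 3: insert a.com -> 10.0.0.1 (expiry=7+3=10). clock=7
Op 4: insert b.com -> 10.0.0.1 (expiry=7+2=9). clock=7
Op 5: insert a.com -> 10.0.0.3 (expiry=7+2=9). clock=7
Op 6: tick 6 -> clock=13. purged={a.com,b.com}
Op 7: tick 9 -> clock=22.
lookup b.com: not in cache (expired or never inserted)

Answer: NXDOMAIN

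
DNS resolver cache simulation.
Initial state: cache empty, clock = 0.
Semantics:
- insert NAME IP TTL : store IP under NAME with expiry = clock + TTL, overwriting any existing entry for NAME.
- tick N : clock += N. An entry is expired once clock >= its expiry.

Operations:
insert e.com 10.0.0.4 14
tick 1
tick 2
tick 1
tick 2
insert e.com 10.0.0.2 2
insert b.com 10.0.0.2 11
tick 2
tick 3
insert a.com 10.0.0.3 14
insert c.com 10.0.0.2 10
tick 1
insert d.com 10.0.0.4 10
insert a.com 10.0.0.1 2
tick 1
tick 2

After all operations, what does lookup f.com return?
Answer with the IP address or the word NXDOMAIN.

Op 1: insert e.com -> 10.0.0.4 (expiry=0+14=14). clock=0
Op 2: tick 1 -> clock=1.
Op 3: tick 2 -> clock=3.
Op 4: tick 1 -> clock=4.
Op 5: tick 2 -> clock=6.
Op 6: insert e.com -> 10.0.0.2 (expiry=6+2=8). clock=6
Op 7: insert b.com -> 10.0.0.2 (expiry=6+11=17). clock=6
Op 8: tick 2 -> clock=8. purged={e.com}
Op 9: tick 3 -> clock=11.
Op 10: insert a.com -> 10.0.0.3 (expiry=11+14=25). clock=11
Op 11: insert c.com -> 10.0.0.2 (expiry=11+10=21). clock=11
Op 12: tick 1 -> clock=12.
Op 13: insert d.com -> 10.0.0.4 (expiry=12+10=22). clock=12
Op 14: insert a.com -> 10.0.0.1 (expiry=12+2=14). clock=12
Op 15: tick 1 -> clock=13.
Op 16: tick 2 -> clock=15. purged={a.com}
lookup f.com: not in cache (expired or never inserted)

Answer: NXDOMAIN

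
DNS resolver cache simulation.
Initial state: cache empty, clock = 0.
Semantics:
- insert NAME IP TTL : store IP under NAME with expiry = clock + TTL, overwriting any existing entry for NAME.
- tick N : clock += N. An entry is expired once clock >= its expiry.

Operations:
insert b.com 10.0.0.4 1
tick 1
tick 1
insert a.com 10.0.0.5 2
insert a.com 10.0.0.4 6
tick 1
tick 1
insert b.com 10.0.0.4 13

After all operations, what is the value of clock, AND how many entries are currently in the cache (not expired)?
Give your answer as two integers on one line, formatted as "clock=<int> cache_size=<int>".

Answer: clock=4 cache_size=2

Derivation:
Op 1: insert b.com -> 10.0.0.4 (expiry=0+1=1). clock=0
Op 2: tick 1 -> clock=1. purged={b.com}
Op 3: tick 1 -> clock=2.
Op 4: insert a.com -> 10.0.0.5 (expiry=2+2=4). clock=2
Op 5: insert a.com -> 10.0.0.4 (expiry=2+6=8). clock=2
Op 6: tick 1 -> clock=3.
Op 7: tick 1 -> clock=4.
Op 8: insert b.com -> 10.0.0.4 (expiry=4+13=17). clock=4
Final clock = 4
Final cache (unexpired): {a.com,b.com} -> size=2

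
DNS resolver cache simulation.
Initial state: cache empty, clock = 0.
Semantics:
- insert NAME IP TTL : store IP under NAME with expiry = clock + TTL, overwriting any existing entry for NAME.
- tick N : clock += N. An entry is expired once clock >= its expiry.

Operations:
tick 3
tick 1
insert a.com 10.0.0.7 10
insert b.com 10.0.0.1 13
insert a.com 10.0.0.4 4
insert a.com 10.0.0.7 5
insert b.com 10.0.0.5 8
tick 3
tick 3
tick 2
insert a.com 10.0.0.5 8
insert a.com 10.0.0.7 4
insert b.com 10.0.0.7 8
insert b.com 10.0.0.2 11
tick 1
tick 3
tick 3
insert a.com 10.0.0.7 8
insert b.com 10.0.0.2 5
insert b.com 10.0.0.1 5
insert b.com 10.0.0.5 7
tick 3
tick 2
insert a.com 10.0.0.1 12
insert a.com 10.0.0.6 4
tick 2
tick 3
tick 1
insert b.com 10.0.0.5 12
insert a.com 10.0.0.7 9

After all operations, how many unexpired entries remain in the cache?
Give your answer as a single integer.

Answer: 2

Derivation:
Op 1: tick 3 -> clock=3.
Op 2: tick 1 -> clock=4.
Op 3: insert a.com -> 10.0.0.7 (expiry=4+10=14). clock=4
Op 4: insert b.com -> 10.0.0.1 (expiry=4+13=17). clock=4
Op 5: insert a.com -> 10.0.0.4 (expiry=4+4=8). clock=4
Op 6: insert a.com -> 10.0.0.7 (expiry=4+5=9). clock=4
Op 7: insert b.com -> 10.0.0.5 (expiry=4+8=12). clock=4
Op 8: tick 3 -> clock=7.
Op 9: tick 3 -> clock=10. purged={a.com}
Op 10: tick 2 -> clock=12. purged={b.com}
Op 11: insert a.com -> 10.0.0.5 (expiry=12+8=20). clock=12
Op 12: insert a.com -> 10.0.0.7 (expiry=12+4=16). clock=12
Op 13: insert b.com -> 10.0.0.7 (expiry=12+8=20). clock=12
Op 14: insert b.com -> 10.0.0.2 (expiry=12+11=23). clock=12
Op 15: tick 1 -> clock=13.
Op 16: tick 3 -> clock=16. purged={a.com}
Op 17: tick 3 -> clock=19.
Op 18: insert a.com -> 10.0.0.7 (expiry=19+8=27). clock=19
Op 19: insert b.com -> 10.0.0.2 (expiry=19+5=24). clock=19
Op 20: insert b.com -> 10.0.0.1 (expiry=19+5=24). clock=19
Op 21: insert b.com -> 10.0.0.5 (expiry=19+7=26). clock=19
Op 22: tick 3 -> clock=22.
Op 23: tick 2 -> clock=24.
Op 24: insert a.com -> 10.0.0.1 (expiry=24+12=36). clock=24
Op 25: insert a.com -> 10.0.0.6 (expiry=24+4=28). clock=24
Op 26: tick 2 -> clock=26. purged={b.com}
Op 27: tick 3 -> clock=29. purged={a.com}
Op 28: tick 1 -> clock=30.
Op 29: insert b.com -> 10.0.0.5 (expiry=30+12=42). clock=30
Op 30: insert a.com -> 10.0.0.7 (expiry=30+9=39). clock=30
Final cache (unexpired): {a.com,b.com} -> size=2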